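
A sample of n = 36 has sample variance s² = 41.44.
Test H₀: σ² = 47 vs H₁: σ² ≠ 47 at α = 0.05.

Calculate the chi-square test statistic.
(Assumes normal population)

Answer: χ² = 30.8596, fail to reject H₀

Derivation:
df = n - 1 = 35
χ² = (n-1)s²/σ₀² = 35×41.44/47 = 30.8596
Critical values: χ²_{0.975,35} = 20.569, χ²_{0.025,35} = 53.203
Rejection region: χ² < 20.569 or χ² > 53.203
Decision: fail to reject H₀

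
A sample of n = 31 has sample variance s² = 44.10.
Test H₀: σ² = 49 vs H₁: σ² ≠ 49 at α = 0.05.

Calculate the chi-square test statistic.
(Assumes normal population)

Answer: χ² = 27.0000, fail to reject H₀

Derivation:
df = n - 1 = 30
χ² = (n-1)s²/σ₀² = 30×44.10/49 = 27.0000
Critical values: χ²_{0.975,30} = 16.791, χ²_{0.025,30} = 46.979
Rejection region: χ² < 16.791 or χ² > 46.979
Decision: fail to reject H₀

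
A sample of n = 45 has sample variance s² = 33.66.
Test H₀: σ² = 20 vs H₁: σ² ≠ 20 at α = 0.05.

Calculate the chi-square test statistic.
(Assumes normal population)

Answer: χ² = 74.0520, reject H₀

Derivation:
df = n - 1 = 44
χ² = (n-1)s²/σ₀² = 44×33.66/20 = 74.0520
Critical values: χ²_{0.975,44} = 27.575, χ²_{0.025,44} = 64.201
Rejection region: χ² < 27.575 or χ² > 64.201
Decision: reject H₀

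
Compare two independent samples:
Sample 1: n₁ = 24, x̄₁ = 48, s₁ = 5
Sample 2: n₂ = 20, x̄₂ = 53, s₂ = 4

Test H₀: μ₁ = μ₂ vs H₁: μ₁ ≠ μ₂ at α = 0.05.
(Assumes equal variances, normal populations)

Pooled variance: s²_p = [23×5² + 19×4²]/(42) = 20.9286
s_p = 4.5748
SE = s_p×√(1/n₁ + 1/n₂) = 4.5748×√(1/24 + 1/20) = 1.3851
t = (x̄₁ - x̄₂)/SE = (48 - 53)/1.3851 = -3.6098
df = 42, t-critical = ±2.018
Decision: reject H₀

Answer: t = -3.6098, reject H₀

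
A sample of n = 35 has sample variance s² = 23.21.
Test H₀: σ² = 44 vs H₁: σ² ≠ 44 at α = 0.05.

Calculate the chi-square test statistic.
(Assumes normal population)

Answer: χ² = 17.9350, reject H₀

Derivation:
df = n - 1 = 34
χ² = (n-1)s²/σ₀² = 34×23.21/44 = 17.9350
Critical values: χ²_{0.975,34} = 19.806, χ²_{0.025,34} = 51.966
Rejection region: χ² < 19.806 or χ² > 51.966
Decision: reject H₀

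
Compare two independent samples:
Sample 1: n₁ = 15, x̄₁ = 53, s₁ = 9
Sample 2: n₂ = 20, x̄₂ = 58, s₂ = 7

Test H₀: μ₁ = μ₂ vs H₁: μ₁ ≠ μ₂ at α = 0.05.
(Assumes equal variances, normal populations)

Answer: t = -1.8505, fail to reject H₀

Derivation:
Pooled variance: s²_p = [14×9² + 19×7²]/(33) = 62.5758
s_p = 7.9105
SE = s_p×√(1/n₁ + 1/n₂) = 7.9105×√(1/15 + 1/20) = 2.7020
t = (x̄₁ - x̄₂)/SE = (53 - 58)/2.7020 = -1.8505
df = 33, t-critical = ±2.035
Decision: fail to reject H₀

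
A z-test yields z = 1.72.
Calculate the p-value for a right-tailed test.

For z = 1.72:
p = P(Z > 1.72) = 1 - Φ(1.72) = 0.0427

Answer: p-value ≈ 0.0427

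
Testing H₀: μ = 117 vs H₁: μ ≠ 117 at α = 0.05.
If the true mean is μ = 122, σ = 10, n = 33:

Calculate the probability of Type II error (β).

SE = σ/√n = 10/√33 = 1.7408
Critical values: μ₀ ± z_0.025×SE = 117 ± 1.960×1.7408
Acceptance region: (113.5880, 120.4120)
Under H₁ (μ = 122): z_high = (120.4120 - 122)/1.7408 = -0.9122, z_low = (113.5880 - 122)/1.7408 = -4.8323
β = P(not reject | H₁) = Φ(-0.9122) - Φ(-4.8323) ≈ 0.1808

Answer: β ≈ 0.1808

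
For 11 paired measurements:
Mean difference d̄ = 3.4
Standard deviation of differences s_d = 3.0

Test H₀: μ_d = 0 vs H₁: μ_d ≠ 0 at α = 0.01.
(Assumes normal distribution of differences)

df = n - 1 = 10
SE = s_d/√n = 3.0/√11 = 0.9045
t = d̄/SE = 3.4/0.9045 = 3.7590
Critical value: t_{0.005,10} = ±3.169
p-value ≈ 0.0037
Decision: reject H₀

Answer: t = 3.7590, reject H₀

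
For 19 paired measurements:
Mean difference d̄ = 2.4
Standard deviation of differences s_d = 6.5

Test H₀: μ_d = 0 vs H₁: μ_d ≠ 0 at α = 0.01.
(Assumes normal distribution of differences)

df = n - 1 = 18
SE = s_d/√n = 6.5/√19 = 1.4912
t = d̄/SE = 2.4/1.4912 = 1.6094
Critical value: t_{0.005,18} = ±2.878
p-value ≈ 0.1249
Decision: fail to reject H₀

Answer: t = 1.6094, fail to reject H₀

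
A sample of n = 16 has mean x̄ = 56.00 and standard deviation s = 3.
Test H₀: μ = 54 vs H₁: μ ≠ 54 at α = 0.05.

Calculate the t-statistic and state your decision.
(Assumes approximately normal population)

df = n - 1 = 15
SE = s/√n = 3/√16 = 0.7500
t = (x̄ - μ₀)/SE = (56.00 - 54)/0.7500 = 2.6667
Critical value: t_{0.025,15} = ±2.131
p-value ≈ 0.0176
Decision: reject H₀

Answer: t = 2.6667, reject H₀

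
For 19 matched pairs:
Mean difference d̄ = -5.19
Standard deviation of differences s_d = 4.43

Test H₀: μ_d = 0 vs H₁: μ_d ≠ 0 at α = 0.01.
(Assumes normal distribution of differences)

Answer: t = -5.1068, reject H₀

Derivation:
df = n - 1 = 18
SE = s_d/√n = 4.43/√19 = 1.0163
t = d̄/SE = -5.19/1.0163 = -5.1068
Critical value: t_{0.005,18} = ±2.878
p-value ≈ 0.0001
Decision: reject H₀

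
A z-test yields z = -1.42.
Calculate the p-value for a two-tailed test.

For z = -1.42:
p = 2×P(Z > |-1.42|) = 2×(1 - Φ(1.42)) = 0.1556

Answer: p-value ≈ 0.1556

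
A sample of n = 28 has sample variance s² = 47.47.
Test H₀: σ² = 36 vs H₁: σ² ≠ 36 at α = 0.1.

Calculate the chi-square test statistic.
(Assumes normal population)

Answer: χ² = 35.6025, fail to reject H₀

Derivation:
df = n - 1 = 27
χ² = (n-1)s²/σ₀² = 27×47.47/36 = 35.6025
Critical values: χ²_{0.95,27} = 16.151, χ²_{0.05,27} = 40.113
Rejection region: χ² < 16.151 or χ² > 40.113
Decision: fail to reject H₀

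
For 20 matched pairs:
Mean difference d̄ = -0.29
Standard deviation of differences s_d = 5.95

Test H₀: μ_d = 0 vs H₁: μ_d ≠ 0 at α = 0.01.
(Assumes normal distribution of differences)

df = n - 1 = 19
SE = s_d/√n = 5.95/√20 = 1.3305
t = d̄/SE = -0.29/1.3305 = -0.2180
Critical value: t_{0.005,19} = ±2.861
p-value ≈ 0.8298
Decision: fail to reject H₀

Answer: t = -0.2180, fail to reject H₀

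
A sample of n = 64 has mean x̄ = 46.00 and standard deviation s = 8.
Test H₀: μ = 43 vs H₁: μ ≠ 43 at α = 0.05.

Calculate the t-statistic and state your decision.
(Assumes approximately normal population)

df = n - 1 = 63
SE = s/√n = 8/√64 = 1.0000
t = (x̄ - μ₀)/SE = (46.00 - 43)/1.0000 = 3.0000
Critical value: t_{0.025,63} = ±1.998
p-value ≈ 0.0039
Decision: reject H₀

Answer: t = 3.0000, reject H₀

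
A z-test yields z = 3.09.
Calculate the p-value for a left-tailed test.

For z = 3.09:
p = P(Z < 3.09) = Φ(3.09) = 0.9990

Answer: p-value ≈ 0.9990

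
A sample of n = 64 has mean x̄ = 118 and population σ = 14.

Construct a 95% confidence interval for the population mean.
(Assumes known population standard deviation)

Confidence level: 95%, α = 0.05
z_0.025 = 1.960
SE = σ/√n = 14/√64 = 1.7500
Margin of error = 1.960 × 1.7500 = 3.4300
CI: x̄ ± margin = 118 ± 3.4300
CI: (114.5700, 121.4300)

Answer: (114.5700, 121.4300)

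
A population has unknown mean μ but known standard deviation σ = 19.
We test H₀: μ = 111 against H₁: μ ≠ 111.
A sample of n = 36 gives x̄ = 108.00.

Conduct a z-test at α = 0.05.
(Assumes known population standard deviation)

Answer: z = -0.9474, fail to reject H₀

Derivation:
Standard error: SE = σ/√n = 19/√36 = 3.1667
z-statistic: z = (x̄ - μ₀)/SE = (108.00 - 111)/3.1667 = -0.9474
Critical value: ±1.960
p-value = 0.3434
Decision: fail to reject H₀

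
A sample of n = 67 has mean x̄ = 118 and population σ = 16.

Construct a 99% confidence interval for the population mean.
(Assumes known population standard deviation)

Confidence level: 99%, α = 0.01
z_0.005 = 2.576
SE = σ/√n = 16/√67 = 1.9547
Margin of error = 2.576 × 1.9547 = 5.0353
CI: x̄ ± margin = 118 ± 5.0353
CI: (112.9647, 123.0353)

Answer: (112.9647, 123.0353)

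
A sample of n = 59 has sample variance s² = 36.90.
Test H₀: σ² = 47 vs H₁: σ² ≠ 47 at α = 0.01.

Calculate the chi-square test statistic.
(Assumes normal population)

Answer: χ² = 45.5362, fail to reject H₀

Derivation:
df = n - 1 = 58
χ² = (n-1)s²/σ₀² = 58×36.90/47 = 45.5362
Critical values: χ²_{0.995,58} = 34.008, χ²_{0.005,58} = 89.477
Rejection region: χ² < 34.008 or χ² > 89.477
Decision: fail to reject H₀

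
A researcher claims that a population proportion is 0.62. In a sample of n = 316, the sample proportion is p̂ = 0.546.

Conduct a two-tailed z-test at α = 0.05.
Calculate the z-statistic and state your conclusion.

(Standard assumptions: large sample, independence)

H₀: p = 0.62, H₁: p ≠ 0.62
Standard error: SE = √(p₀(1-p₀)/n) = √(0.62×0.38/316) = 0.027305
z-statistic: z = (p̂ - p₀)/SE = (0.546 - 0.62)/0.027305 = -2.7101
Critical value: z_0.025 = ±1.960
p-value = 0.0067
Decision: reject H₀ at α = 0.05

Answer: z = -2.7101, reject H₀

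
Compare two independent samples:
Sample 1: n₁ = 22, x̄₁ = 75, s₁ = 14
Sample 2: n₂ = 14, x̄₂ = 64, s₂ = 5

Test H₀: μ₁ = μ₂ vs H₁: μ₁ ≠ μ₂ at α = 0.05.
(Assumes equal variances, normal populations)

Answer: t = 2.8152, reject H₀

Derivation:
Pooled variance: s²_p = [21×14² + 13×5²]/(34) = 130.6176
s_p = 11.4288
SE = s_p×√(1/n₁ + 1/n₂) = 11.4288×√(1/22 + 1/14) = 3.9073
t = (x̄₁ - x̄₂)/SE = (75 - 64)/3.9073 = 2.8152
df = 34, t-critical = ±2.032
Decision: reject H₀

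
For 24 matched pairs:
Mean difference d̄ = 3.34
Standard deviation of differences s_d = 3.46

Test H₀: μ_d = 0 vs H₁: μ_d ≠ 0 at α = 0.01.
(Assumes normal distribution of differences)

Answer: t = 4.7289, reject H₀

Derivation:
df = n - 1 = 23
SE = s_d/√n = 3.46/√24 = 0.7063
t = d̄/SE = 3.34/0.7063 = 4.7289
Critical value: t_{0.005,23} = ±2.807
p-value ≈ 0.0001
Decision: reject H₀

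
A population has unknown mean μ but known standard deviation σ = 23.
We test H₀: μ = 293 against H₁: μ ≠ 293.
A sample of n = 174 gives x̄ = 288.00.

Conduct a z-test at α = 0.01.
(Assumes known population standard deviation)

Answer: z = -2.8676, reject H₀

Derivation:
Standard error: SE = σ/√n = 23/√174 = 1.7436
z-statistic: z = (x̄ - μ₀)/SE = (288.00 - 293)/1.7436 = -2.8676
Critical value: ±2.576
p-value = 0.0041
Decision: reject H₀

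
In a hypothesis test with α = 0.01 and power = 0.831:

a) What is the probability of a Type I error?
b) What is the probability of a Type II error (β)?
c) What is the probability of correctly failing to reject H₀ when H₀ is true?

Answer: a) 0.01, b) 0.169, c) 0.99

Derivation:
a) Type I error probability = α = 0.01
b) Power = P(reject H₀ | H₁ true) = 1 - β = 0.831, so Type II error probability = β = 1 - Power = 0.169
c) P(fail to reject H₀ | H₀ true) = 1 - α = 0.99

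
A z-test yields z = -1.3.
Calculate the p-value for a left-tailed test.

For z = -1.3:
p = P(Z < -1.3) = Φ(-1.3) = 0.0968

Answer: p-value ≈ 0.0968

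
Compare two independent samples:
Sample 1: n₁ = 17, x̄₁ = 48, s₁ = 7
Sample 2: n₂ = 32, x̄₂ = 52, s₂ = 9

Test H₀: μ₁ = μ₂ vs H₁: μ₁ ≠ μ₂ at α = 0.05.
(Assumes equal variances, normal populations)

Answer: t = -1.5918, fail to reject H₀

Derivation:
Pooled variance: s²_p = [16×7² + 31×9²]/(47) = 70.1064
s_p = 8.3730
SE = s_p×√(1/n₁ + 1/n₂) = 8.3730×√(1/17 + 1/32) = 2.5129
t = (x̄₁ - x̄₂)/SE = (48 - 52)/2.5129 = -1.5918
df = 47, t-critical = ±2.012
Decision: fail to reject H₀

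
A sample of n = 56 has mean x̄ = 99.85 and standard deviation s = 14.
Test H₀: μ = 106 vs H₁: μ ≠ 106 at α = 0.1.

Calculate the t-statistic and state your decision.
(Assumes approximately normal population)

Answer: t = -3.2874, reject H₀

Derivation:
df = n - 1 = 55
SE = s/√n = 14/√56 = 1.8708
t = (x̄ - μ₀)/SE = (99.85 - 106)/1.8708 = -3.2874
Critical value: t_{0.05,55} = ±1.673
p-value ≈ 0.0018
Decision: reject H₀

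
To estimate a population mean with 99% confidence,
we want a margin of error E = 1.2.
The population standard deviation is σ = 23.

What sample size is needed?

z_0.005 = 2.576
n = (z×σ/E)² = (2.576×23/1.2)²
n = 2437.7260
Round up: n = 2438

Answer: n = 2438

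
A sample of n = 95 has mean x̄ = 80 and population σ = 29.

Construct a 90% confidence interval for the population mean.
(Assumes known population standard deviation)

Confidence level: 90%, α = 0.1
z_0.05 = 1.645
SE = σ/√n = 29/√95 = 2.9753
Margin of error = 1.645 × 2.9753 = 4.8944
CI: x̄ ± margin = 80 ± 4.8944
CI: (75.1056, 84.8944)

Answer: (75.1056, 84.8944)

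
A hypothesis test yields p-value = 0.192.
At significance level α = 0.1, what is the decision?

Answer: fail to reject H₀

Derivation:
Compare p-value to α:
0.192 ≥ 0.1
Decision: fail to reject H₀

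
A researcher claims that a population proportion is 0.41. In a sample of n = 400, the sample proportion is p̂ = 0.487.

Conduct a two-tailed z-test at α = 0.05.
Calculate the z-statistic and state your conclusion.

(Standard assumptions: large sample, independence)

H₀: p = 0.41, H₁: p ≠ 0.41
Standard error: SE = √(p₀(1-p₀)/n) = √(0.41×0.59/400) = 0.024592
z-statistic: z = (p̂ - p₀)/SE = (0.487 - 0.41)/0.024592 = 3.1311
Critical value: z_0.025 = ±1.960
p-value = 0.0017
Decision: reject H₀ at α = 0.05

Answer: z = 3.1311, reject H₀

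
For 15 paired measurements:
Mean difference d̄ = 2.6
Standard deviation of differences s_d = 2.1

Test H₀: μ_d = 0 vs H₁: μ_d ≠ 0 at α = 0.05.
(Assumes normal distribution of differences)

df = n - 1 = 14
SE = s_d/√n = 2.1/√15 = 0.5422
t = d̄/SE = 2.6/0.5422 = 4.7953
Critical value: t_{0.025,14} = ±2.145
p-value ≈ 0.0003
Decision: reject H₀

Answer: t = 4.7953, reject H₀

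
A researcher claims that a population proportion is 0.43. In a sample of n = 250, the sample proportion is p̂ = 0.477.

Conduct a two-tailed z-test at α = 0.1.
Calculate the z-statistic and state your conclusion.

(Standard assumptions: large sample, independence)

H₀: p = 0.43, H₁: p ≠ 0.43
Standard error: SE = √(p₀(1-p₀)/n) = √(0.43×0.57/250) = 0.031311
z-statistic: z = (p̂ - p₀)/SE = (0.477 - 0.43)/0.031311 = 1.5011
Critical value: z_0.05 = ±1.645
p-value = 0.1333
Decision: fail to reject H₀ at α = 0.1

Answer: z = 1.5011, fail to reject H₀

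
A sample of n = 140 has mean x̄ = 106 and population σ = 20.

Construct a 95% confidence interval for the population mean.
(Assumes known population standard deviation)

Confidence level: 95%, α = 0.05
z_0.025 = 1.960
SE = σ/√n = 20/√140 = 1.6903
Margin of error = 1.960 × 1.6903 = 3.3130
CI: x̄ ± margin = 106 ± 3.3130
CI: (102.6870, 109.3130)

Answer: (102.6870, 109.3130)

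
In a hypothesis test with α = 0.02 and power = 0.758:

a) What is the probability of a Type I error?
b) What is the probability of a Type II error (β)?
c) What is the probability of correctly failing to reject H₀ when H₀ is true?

Answer: a) 0.02, b) 0.242, c) 0.98

Derivation:
a) Type I error probability = α = 0.02
b) Power = P(reject H₀ | H₁ true) = 1 - β = 0.758, so Type II error probability = β = 1 - Power = 0.242
c) P(fail to reject H₀ | H₀ true) = 1 - α = 0.98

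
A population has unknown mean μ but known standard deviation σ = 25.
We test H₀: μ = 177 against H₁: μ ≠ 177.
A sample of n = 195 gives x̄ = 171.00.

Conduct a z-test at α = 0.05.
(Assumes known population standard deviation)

Answer: z = -3.3514, reject H₀

Derivation:
Standard error: SE = σ/√n = 25/√195 = 1.7903
z-statistic: z = (x̄ - μ₀)/SE = (171.00 - 177)/1.7903 = -3.3514
Critical value: ±1.960
p-value = 0.0008
Decision: reject H₀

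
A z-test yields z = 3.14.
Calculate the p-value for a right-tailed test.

Answer: p-value ≈ 0.0008

Derivation:
For z = 3.14:
p = P(Z > 3.14) = 1 - Φ(3.14) = 0.0008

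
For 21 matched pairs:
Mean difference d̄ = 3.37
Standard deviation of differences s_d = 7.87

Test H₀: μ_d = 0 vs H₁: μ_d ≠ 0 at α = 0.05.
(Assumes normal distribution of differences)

Answer: t = 1.9623, fail to reject H₀

Derivation:
df = n - 1 = 20
SE = s_d/√n = 7.87/√21 = 1.7174
t = d̄/SE = 3.37/1.7174 = 1.9623
Critical value: t_{0.025,20} = ±2.086
p-value ≈ 0.0638
Decision: fail to reject H₀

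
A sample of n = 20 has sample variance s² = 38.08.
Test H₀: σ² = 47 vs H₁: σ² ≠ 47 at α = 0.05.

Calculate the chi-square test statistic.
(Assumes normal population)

Answer: χ² = 15.3940, fail to reject H₀

Derivation:
df = n - 1 = 19
χ² = (n-1)s²/σ₀² = 19×38.08/47 = 15.3940
Critical values: χ²_{0.975,19} = 8.907, χ²_{0.025,19} = 32.852
Rejection region: χ² < 8.907 or χ² > 32.852
Decision: fail to reject H₀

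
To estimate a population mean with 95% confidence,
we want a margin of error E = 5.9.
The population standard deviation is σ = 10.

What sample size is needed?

z_0.025 = 1.960
n = (z×σ/E)² = (1.960×10/5.9)²
n = 11.0359
Round up: n = 12

Answer: n = 12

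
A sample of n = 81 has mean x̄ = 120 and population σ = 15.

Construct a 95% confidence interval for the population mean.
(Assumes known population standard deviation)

Confidence level: 95%, α = 0.05
z_0.025 = 1.960
SE = σ/√n = 15/√81 = 1.6667
Margin of error = 1.960 × 1.6667 = 3.2667
CI: x̄ ± margin = 120 ± 3.2667
CI: (116.7333, 123.2667)

Answer: (116.7333, 123.2667)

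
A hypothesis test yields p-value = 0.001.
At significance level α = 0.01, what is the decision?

Answer: reject H₀

Derivation:
Compare p-value to α:
0.001 < 0.01
Decision: reject H₀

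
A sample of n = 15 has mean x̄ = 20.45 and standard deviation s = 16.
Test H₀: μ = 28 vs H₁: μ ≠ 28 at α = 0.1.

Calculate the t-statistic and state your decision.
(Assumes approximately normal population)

Answer: t = -1.8276, reject H₀

Derivation:
df = n - 1 = 14
SE = s/√n = 16/√15 = 4.1312
t = (x̄ - μ₀)/SE = (20.45 - 28)/4.1312 = -1.8276
Critical value: t_{0.05,14} = ±1.761
p-value ≈ 0.0890
Decision: reject H₀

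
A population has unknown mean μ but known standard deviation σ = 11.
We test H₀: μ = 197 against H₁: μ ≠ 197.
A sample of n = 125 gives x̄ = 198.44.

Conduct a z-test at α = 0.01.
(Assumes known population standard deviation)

Standard error: SE = σ/√n = 11/√125 = 0.9839
z-statistic: z = (x̄ - μ₀)/SE = (198.44 - 197)/0.9839 = 1.4636
Critical value: ±2.576
p-value = 0.1433
Decision: fail to reject H₀

Answer: z = 1.4636, fail to reject H₀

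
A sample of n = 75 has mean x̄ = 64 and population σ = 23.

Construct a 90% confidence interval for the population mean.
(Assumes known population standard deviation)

Answer: (59.6312, 68.3688)

Derivation:
Confidence level: 90%, α = 0.1
z_0.05 = 1.645
SE = σ/√n = 23/√75 = 2.6558
Margin of error = 1.645 × 2.6558 = 4.3688
CI: x̄ ± margin = 64 ± 4.3688
CI: (59.6312, 68.3688)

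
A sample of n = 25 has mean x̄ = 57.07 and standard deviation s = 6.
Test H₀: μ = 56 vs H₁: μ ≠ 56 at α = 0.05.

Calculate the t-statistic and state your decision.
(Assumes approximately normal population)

Answer: t = 0.8917, fail to reject H₀

Derivation:
df = n - 1 = 24
SE = s/√n = 6/√25 = 1.2000
t = (x̄ - μ₀)/SE = (57.07 - 56)/1.2000 = 0.8917
Critical value: t_{0.025,24} = ±2.064
p-value ≈ 0.3814
Decision: fail to reject H₀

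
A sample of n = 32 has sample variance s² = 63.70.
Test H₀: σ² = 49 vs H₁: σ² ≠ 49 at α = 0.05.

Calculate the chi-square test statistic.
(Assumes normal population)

Answer: χ² = 40.3000, fail to reject H₀

Derivation:
df = n - 1 = 31
χ² = (n-1)s²/σ₀² = 31×63.70/49 = 40.3000
Critical values: χ²_{0.975,31} = 17.539, χ²_{0.025,31} = 48.232
Rejection region: χ² < 17.539 or χ² > 48.232
Decision: fail to reject H₀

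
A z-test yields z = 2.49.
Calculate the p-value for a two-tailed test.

Answer: p-value ≈ 0.0128

Derivation:
For z = 2.49:
p = 2×P(Z > |2.49|) = 2×(1 - Φ(2.49)) = 0.0128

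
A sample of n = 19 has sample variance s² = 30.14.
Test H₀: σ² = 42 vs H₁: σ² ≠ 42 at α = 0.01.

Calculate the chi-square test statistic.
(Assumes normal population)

Answer: χ² = 12.9171, fail to reject H₀

Derivation:
df = n - 1 = 18
χ² = (n-1)s²/σ₀² = 18×30.14/42 = 12.9171
Critical values: χ²_{0.995,18} = 6.265, χ²_{0.005,18} = 37.156
Rejection region: χ² < 6.265 or χ² > 37.156
Decision: fail to reject H₀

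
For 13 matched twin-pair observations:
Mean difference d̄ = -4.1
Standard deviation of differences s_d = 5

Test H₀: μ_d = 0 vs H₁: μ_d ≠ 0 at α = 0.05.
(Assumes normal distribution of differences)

Answer: t = -2.9564, reject H₀

Derivation:
df = n - 1 = 12
SE = s_d/√n = 5/√13 = 1.3868
t = d̄/SE = -4.1/1.3868 = -2.9564
Critical value: t_{0.025,12} = ±2.179
p-value ≈ 0.0120
Decision: reject H₀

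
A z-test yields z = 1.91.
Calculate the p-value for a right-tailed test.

Answer: p-value ≈ 0.0281

Derivation:
For z = 1.91:
p = P(Z > 1.91) = 1 - Φ(1.91) = 0.0281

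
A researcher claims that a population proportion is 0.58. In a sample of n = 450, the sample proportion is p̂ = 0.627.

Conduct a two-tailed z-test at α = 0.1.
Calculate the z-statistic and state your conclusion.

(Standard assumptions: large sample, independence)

H₀: p = 0.58, H₁: p ≠ 0.58
Standard error: SE = √(p₀(1-p₀)/n) = √(0.58×0.42/450) = 0.023267
z-statistic: z = (p̂ - p₀)/SE = (0.627 - 0.58)/0.023267 = 2.0200
Critical value: z_0.05 = ±1.645
p-value = 0.0434
Decision: reject H₀ at α = 0.1

Answer: z = 2.0200, reject H₀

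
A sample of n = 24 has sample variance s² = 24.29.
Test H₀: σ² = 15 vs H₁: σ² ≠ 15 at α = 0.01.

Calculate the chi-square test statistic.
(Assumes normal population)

df = n - 1 = 23
χ² = (n-1)s²/σ₀² = 23×24.29/15 = 37.2447
Critical values: χ²_{0.995,23} = 9.260, χ²_{0.005,23} = 44.181
Rejection region: χ² < 9.260 or χ² > 44.181
Decision: fail to reject H₀

Answer: χ² = 37.2447, fail to reject H₀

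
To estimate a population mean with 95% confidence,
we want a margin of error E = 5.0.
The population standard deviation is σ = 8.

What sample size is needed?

Answer: n = 10

Derivation:
z_0.025 = 1.960
n = (z×σ/E)² = (1.960×8/5.0)²
n = 9.8345
Round up: n = 10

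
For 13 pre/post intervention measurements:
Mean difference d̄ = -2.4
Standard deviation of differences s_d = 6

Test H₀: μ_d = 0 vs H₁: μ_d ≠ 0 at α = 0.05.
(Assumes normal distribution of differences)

df = n - 1 = 12
SE = s_d/√n = 6/√13 = 1.6641
t = d̄/SE = -2.4/1.6641 = -1.4422
Critical value: t_{0.025,12} = ±2.179
p-value ≈ 0.1748
Decision: fail to reject H₀

Answer: t = -1.4422, fail to reject H₀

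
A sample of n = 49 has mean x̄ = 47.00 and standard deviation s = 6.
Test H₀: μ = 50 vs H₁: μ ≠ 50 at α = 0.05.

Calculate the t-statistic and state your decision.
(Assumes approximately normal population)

df = n - 1 = 48
SE = s/√n = 6/√49 = 0.8571
t = (x̄ - μ₀)/SE = (47.00 - 50)/0.8571 = -3.5002
Critical value: t_{0.025,48} = ±2.011
p-value ≈ 0.0010
Decision: reject H₀

Answer: t = -3.5002, reject H₀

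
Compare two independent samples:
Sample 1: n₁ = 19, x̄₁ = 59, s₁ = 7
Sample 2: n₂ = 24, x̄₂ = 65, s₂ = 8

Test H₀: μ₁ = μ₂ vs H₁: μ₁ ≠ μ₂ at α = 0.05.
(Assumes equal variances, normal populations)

Pooled variance: s²_p = [18×7² + 23×8²]/(41) = 57.4146
s_p = 7.5772
SE = s_p×√(1/n₁ + 1/n₂) = 7.5772×√(1/19 + 1/24) = 2.3268
t = (x̄₁ - x̄₂)/SE = (59 - 65)/2.3268 = -2.5786
df = 41, t-critical = ±2.020
Decision: reject H₀

Answer: t = -2.5786, reject H₀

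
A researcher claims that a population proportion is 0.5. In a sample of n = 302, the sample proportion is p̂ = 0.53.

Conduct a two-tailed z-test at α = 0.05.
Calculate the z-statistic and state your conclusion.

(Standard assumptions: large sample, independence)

H₀: p = 0.5, H₁: p ≠ 0.5
Standard error: SE = √(p₀(1-p₀)/n) = √(0.5×0.5/302) = 0.028772
z-statistic: z = (p̂ - p₀)/SE = (0.53 - 0.5)/0.028772 = 1.0427
Critical value: z_0.025 = ±1.960
p-value = 0.2971
Decision: fail to reject H₀ at α = 0.05

Answer: z = 1.0427, fail to reject H₀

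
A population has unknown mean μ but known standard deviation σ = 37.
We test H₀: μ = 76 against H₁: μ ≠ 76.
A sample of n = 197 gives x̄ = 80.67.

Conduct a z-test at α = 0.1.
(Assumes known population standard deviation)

Answer: z = 1.7716, reject H₀

Derivation:
Standard error: SE = σ/√n = 37/√197 = 2.6361
z-statistic: z = (x̄ - μ₀)/SE = (80.67 - 76)/2.6361 = 1.7716
Critical value: ±1.645
p-value = 0.0765
Decision: reject H₀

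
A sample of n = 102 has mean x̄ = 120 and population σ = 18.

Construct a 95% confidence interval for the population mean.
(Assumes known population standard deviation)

Confidence level: 95%, α = 0.05
z_0.025 = 1.960
SE = σ/√n = 18/√102 = 1.7823
Margin of error = 1.960 × 1.7823 = 3.4933
CI: x̄ ± margin = 120 ± 3.4933
CI: (116.5067, 123.4933)

Answer: (116.5067, 123.4933)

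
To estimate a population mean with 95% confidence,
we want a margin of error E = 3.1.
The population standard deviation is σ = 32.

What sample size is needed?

Answer: n = 410

Derivation:
z_0.025 = 1.960
n = (z×σ/E)² = (1.960×32/3.1)²
n = 409.3443
Round up: n = 410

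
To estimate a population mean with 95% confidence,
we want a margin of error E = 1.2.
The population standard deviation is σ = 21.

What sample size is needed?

Answer: n = 1177

Derivation:
z_0.025 = 1.960
n = (z×σ/E)² = (1.960×21/1.2)²
n = 1176.4900
Round up: n = 1177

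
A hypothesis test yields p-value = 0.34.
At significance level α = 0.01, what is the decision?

Answer: fail to reject H₀

Derivation:
Compare p-value to α:
0.34 ≥ 0.01
Decision: fail to reject H₀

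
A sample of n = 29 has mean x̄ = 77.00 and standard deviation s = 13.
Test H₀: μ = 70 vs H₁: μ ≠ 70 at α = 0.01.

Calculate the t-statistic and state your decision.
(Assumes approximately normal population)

df = n - 1 = 28
SE = s/√n = 13/√29 = 2.4140
t = (x̄ - μ₀)/SE = (77.00 - 70)/2.4140 = 2.8998
Critical value: t_{0.005,28} = ±2.763
p-value ≈ 0.0072
Decision: reject H₀

Answer: t = 2.8998, reject H₀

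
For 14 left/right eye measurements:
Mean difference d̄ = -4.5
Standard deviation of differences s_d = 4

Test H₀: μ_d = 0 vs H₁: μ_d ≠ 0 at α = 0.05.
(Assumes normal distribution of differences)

Answer: t = -4.2095, reject H₀

Derivation:
df = n - 1 = 13
SE = s_d/√n = 4/√14 = 1.0690
t = d̄/SE = -4.5/1.0690 = -4.2095
Critical value: t_{0.025,13} = ±2.160
p-value ≈ 0.0010
Decision: reject H₀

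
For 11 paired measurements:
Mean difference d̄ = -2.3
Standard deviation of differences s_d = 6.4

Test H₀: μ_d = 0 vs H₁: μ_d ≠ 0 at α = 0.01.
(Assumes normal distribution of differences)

df = n - 1 = 10
SE = s_d/√n = 6.4/√11 = 1.9297
t = d̄/SE = -2.3/1.9297 = -1.1919
Critical value: t_{0.005,10} = ±3.169
p-value ≈ 0.2608
Decision: fail to reject H₀

Answer: t = -1.1919, fail to reject H₀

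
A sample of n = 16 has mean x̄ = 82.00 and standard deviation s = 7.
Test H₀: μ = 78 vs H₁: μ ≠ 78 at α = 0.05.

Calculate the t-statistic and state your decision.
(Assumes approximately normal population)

df = n - 1 = 15
SE = s/√n = 7/√16 = 1.7500
t = (x̄ - μ₀)/SE = (82.00 - 78)/1.7500 = 2.2857
Critical value: t_{0.025,15} = ±2.131
p-value ≈ 0.0372
Decision: reject H₀

Answer: t = 2.2857, reject H₀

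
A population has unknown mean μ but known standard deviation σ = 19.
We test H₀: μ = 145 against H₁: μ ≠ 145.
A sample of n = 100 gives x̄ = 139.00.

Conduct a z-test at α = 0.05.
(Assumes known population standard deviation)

Standard error: SE = σ/√n = 19/√100 = 1.9000
z-statistic: z = (x̄ - μ₀)/SE = (139.00 - 145)/1.9000 = -3.1579
Critical value: ±1.960
p-value = 0.0016
Decision: reject H₀

Answer: z = -3.1579, reject H₀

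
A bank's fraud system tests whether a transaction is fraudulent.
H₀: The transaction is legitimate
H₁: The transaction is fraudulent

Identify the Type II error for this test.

A Type I error (probability α) occurs when we reject a true H₀.
A Type II error (probability β) occurs when we fail to reject a false H₀.

Answer: Allowing a fraudulent transaction to go through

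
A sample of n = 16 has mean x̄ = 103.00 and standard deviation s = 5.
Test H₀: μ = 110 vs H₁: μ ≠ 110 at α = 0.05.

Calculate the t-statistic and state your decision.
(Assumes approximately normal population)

Answer: t = -5.6000, reject H₀

Derivation:
df = n - 1 = 15
SE = s/√n = 5/√16 = 1.2500
t = (x̄ - μ₀)/SE = (103.00 - 110)/1.2500 = -5.6000
Critical value: t_{0.025,15} = ±2.131
p-value ≈ 0.0001
Decision: reject H₀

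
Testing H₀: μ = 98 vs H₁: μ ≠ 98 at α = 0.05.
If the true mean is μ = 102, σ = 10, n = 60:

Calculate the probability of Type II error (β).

SE = σ/√n = 10/√60 = 1.2910
Critical values: μ₀ ± z_0.025×SE = 98 ± 1.960×1.2910
Acceptance region: (95.4696, 100.5304)
Under H₁ (μ = 102): z_high = (100.5304 - 102)/1.2910 = -1.1383, z_low = (95.4696 - 102)/1.2910 = -5.0584
β = P(not reject | H₁) = Φ(-1.1383) - Φ(-5.0584) ≈ 0.1275

Answer: β ≈ 0.1275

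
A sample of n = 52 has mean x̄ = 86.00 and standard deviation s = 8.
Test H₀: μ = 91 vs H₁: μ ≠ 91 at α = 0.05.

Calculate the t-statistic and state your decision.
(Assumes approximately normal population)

df = n - 1 = 51
SE = s/√n = 8/√52 = 1.1094
t = (x̄ - μ₀)/SE = (86.00 - 91)/1.1094 = -4.5069
Critical value: t_{0.025,51} = ±2.008
p-value < 0.0001
Decision: reject H₀

Answer: t = -4.5069, reject H₀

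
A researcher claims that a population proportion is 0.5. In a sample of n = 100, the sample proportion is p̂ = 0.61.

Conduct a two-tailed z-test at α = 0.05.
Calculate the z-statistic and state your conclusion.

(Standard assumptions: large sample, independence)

Answer: z = 2.2000, reject H₀

Derivation:
H₀: p = 0.5, H₁: p ≠ 0.5
Standard error: SE = √(p₀(1-p₀)/n) = √(0.5×0.5/100) = 0.050000
z-statistic: z = (p̂ - p₀)/SE = (0.61 - 0.5)/0.050000 = 2.2000
Critical value: z_0.025 = ±1.960
p-value = 0.0278
Decision: reject H₀ at α = 0.05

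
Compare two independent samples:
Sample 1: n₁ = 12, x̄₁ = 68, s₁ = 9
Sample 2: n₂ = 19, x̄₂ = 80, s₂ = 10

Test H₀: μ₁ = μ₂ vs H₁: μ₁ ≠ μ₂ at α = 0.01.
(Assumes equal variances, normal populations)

Answer: t = -3.3784, reject H₀

Derivation:
Pooled variance: s²_p = [11×9² + 18×10²]/(29) = 92.7931
s_p = 9.6329
SE = s_p×√(1/n₁ + 1/n₂) = 9.6329×√(1/12 + 1/19) = 3.5520
t = (x̄₁ - x̄₂)/SE = (68 - 80)/3.5520 = -3.3784
df = 29, t-critical = ±2.756
Decision: reject H₀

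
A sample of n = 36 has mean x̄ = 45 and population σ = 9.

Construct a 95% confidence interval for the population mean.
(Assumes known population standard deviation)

Answer: (42.0600, 47.9400)

Derivation:
Confidence level: 95%, α = 0.05
z_0.025 = 1.960
SE = σ/√n = 9/√36 = 1.5000
Margin of error = 1.960 × 1.5000 = 2.9400
CI: x̄ ± margin = 45 ± 2.9400
CI: (42.0600, 47.9400)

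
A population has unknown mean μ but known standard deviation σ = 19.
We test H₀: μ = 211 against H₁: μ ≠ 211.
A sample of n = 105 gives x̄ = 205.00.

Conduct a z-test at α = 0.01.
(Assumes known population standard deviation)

Standard error: SE = σ/√n = 19/√105 = 1.8542
z-statistic: z = (x̄ - μ₀)/SE = (205.00 - 211)/1.8542 = -3.2359
Critical value: ±2.576
p-value = 0.0012
Decision: reject H₀

Answer: z = -3.2359, reject H₀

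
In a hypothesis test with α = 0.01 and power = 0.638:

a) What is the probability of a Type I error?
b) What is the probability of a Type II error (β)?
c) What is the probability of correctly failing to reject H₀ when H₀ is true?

a) Type I error probability = α = 0.01
b) Power = P(reject H₀ | H₁ true) = 1 - β = 0.638, so Type II error probability = β = 1 - Power = 0.362
c) P(fail to reject H₀ | H₀ true) = 1 - α = 0.99

Answer: a) 0.01, b) 0.362, c) 0.99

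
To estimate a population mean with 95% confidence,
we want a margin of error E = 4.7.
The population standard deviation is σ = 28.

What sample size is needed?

z_0.025 = 1.960
n = (z×σ/E)² = (1.960×28/4.7)²
n = 136.3429
Round up: n = 137

Answer: n = 137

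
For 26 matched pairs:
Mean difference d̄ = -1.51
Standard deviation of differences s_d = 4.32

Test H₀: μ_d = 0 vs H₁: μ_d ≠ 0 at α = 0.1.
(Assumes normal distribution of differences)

Answer: t = -1.7823, reject H₀

Derivation:
df = n - 1 = 25
SE = s_d/√n = 4.32/√26 = 0.8472
t = d̄/SE = -1.51/0.8472 = -1.7823
Critical value: t_{0.05,25} = ±1.708
p-value ≈ 0.0869
Decision: reject H₀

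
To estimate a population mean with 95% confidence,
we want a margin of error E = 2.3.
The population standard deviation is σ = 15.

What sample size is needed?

Answer: n = 164

Derivation:
z_0.025 = 1.960
n = (z×σ/E)² = (1.960×15/2.3)²
n = 163.3951
Round up: n = 164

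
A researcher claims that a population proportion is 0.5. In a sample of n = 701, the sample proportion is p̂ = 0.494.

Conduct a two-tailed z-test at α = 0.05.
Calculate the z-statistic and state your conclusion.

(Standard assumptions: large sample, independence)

Answer: z = -0.3177, fail to reject H₀

Derivation:
H₀: p = 0.5, H₁: p ≠ 0.5
Standard error: SE = √(p₀(1-p₀)/n) = √(0.5×0.5/701) = 0.018885
z-statistic: z = (p̂ - p₀)/SE = (0.494 - 0.5)/0.018885 = -0.3177
Critical value: z_0.025 = ±1.960
p-value = 0.7507
Decision: fail to reject H₀ at α = 0.05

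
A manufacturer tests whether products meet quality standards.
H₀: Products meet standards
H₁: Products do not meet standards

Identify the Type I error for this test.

A Type I error (probability α) occurs when we reject a true H₀.
A Type II error (probability β) occurs when we fail to reject a false H₀.

Answer: Rejecting good products that actually meet standards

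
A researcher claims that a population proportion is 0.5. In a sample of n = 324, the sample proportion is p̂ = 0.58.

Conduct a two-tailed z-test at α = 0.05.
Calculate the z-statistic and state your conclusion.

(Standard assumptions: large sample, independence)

H₀: p = 0.5, H₁: p ≠ 0.5
Standard error: SE = √(p₀(1-p₀)/n) = √(0.5×0.5/324) = 0.027778
z-statistic: z = (p̂ - p₀)/SE = (0.58 - 0.5)/0.027778 = 2.8800
Critical value: z_0.025 = ±1.960
p-value = 0.0040
Decision: reject H₀ at α = 0.05

Answer: z = 2.8800, reject H₀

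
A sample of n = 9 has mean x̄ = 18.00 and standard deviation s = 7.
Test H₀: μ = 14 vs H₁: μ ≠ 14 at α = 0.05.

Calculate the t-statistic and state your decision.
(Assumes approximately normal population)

Answer: t = 1.7143, fail to reject H₀

Derivation:
df = n - 1 = 8
SE = s/√n = 7/√9 = 2.3333
t = (x̄ - μ₀)/SE = (18.00 - 14)/2.3333 = 1.7143
Critical value: t_{0.025,8} = ±2.306
p-value ≈ 0.1248
Decision: fail to reject H₀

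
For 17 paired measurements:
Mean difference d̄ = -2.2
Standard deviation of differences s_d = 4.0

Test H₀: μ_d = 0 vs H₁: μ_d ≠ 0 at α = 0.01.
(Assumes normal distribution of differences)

df = n - 1 = 16
SE = s_d/√n = 4.0/√17 = 0.9701
t = d̄/SE = -2.2/0.9701 = -2.2678
Critical value: t_{0.005,16} = ±2.921
p-value ≈ 0.0375
Decision: fail to reject H₀

Answer: t = -2.2678, fail to reject H₀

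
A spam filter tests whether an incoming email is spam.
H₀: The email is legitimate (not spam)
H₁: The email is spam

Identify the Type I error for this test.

Answer: Marking a legitimate email as spam

Derivation:
Type I error (α): Rejecting H₀ when H₀ is true
Type II error (β): Failing to reject H₀ when H₁ is true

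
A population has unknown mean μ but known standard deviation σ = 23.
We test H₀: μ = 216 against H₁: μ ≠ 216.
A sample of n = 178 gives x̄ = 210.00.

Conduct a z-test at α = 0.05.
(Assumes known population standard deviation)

Answer: z = -3.4805, reject H₀

Derivation:
Standard error: SE = σ/√n = 23/√178 = 1.7239
z-statistic: z = (x̄ - μ₀)/SE = (210.00 - 216)/1.7239 = -3.4805
Critical value: ±1.960
p-value = 0.0005
Decision: reject H₀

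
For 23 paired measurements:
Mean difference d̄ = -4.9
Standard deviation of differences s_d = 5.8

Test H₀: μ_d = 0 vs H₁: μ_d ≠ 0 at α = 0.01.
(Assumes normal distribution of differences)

df = n - 1 = 22
SE = s_d/√n = 5.8/√23 = 1.2094
t = d̄/SE = -4.9/1.2094 = -4.0516
Critical value: t_{0.005,22} = ±2.819
p-value ≈ 0.0005
Decision: reject H₀

Answer: t = -4.0516, reject H₀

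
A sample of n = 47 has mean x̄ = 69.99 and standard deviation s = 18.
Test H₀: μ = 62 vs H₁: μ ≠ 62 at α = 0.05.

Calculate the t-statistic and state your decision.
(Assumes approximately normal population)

Answer: t = 3.0431, reject H₀

Derivation:
df = n - 1 = 46
SE = s/√n = 18/√47 = 2.6256
t = (x̄ - μ₀)/SE = (69.99 - 62)/2.6256 = 3.0431
Critical value: t_{0.025,46} = ±2.013
p-value ≈ 0.0039
Decision: reject H₀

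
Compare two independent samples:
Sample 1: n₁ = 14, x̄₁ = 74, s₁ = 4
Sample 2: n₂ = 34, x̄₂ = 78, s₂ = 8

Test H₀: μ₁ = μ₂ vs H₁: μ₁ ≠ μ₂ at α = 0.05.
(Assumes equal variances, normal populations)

Answer: t = -1.7737, fail to reject H₀

Derivation:
Pooled variance: s²_p = [13×4² + 33×8²]/(46) = 50.4348
s_p = 7.1017
SE = s_p×√(1/n₁ + 1/n₂) = 7.1017×√(1/14 + 1/34) = 2.2552
t = (x̄₁ - x̄₂)/SE = (74 - 78)/2.2552 = -1.7737
df = 46, t-critical = ±2.013
Decision: fail to reject H₀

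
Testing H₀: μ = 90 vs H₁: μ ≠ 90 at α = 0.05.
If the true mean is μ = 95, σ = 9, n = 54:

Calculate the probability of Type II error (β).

Answer: β ≈ 0.0169

Derivation:
SE = σ/√n = 9/√54 = 1.2247
Critical values: μ₀ ± z_0.025×SE = 90 ± 1.960×1.2247
Acceptance region: (87.5996, 92.4004)
Under H₁ (μ = 95): z_high = (92.4004 - 95)/1.2247 = -2.1226, z_low = (87.5996 - 95)/1.2247 = -6.0426
β = P(not reject | H₁) = Φ(-2.1226) - Φ(-6.0426) ≈ 0.0169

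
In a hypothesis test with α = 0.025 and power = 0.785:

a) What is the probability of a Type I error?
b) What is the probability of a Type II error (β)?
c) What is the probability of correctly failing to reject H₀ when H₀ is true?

a) Type I error probability = α = 0.025
b) Power = P(reject H₀ | H₁ true) = 1 - β = 0.785, so Type II error probability = β = 1 - Power = 0.215
c) P(fail to reject H₀ | H₀ true) = 1 - α = 0.975

Answer: a) 0.025, b) 0.215, c) 0.975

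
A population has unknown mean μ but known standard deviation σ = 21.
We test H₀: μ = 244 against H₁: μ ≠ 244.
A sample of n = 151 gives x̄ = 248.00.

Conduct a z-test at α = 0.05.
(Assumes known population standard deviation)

Standard error: SE = σ/√n = 21/√151 = 1.7090
z-statistic: z = (x̄ - μ₀)/SE = (248.00 - 244)/1.7090 = 2.3406
Critical value: ±1.960
p-value = 0.0193
Decision: reject H₀

Answer: z = 2.3406, reject H₀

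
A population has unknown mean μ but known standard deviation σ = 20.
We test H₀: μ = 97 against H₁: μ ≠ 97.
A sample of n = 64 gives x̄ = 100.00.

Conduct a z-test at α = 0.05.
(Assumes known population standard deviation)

Standard error: SE = σ/√n = 20/√64 = 2.5000
z-statistic: z = (x̄ - μ₀)/SE = (100.00 - 97)/2.5000 = 1.2000
Critical value: ±1.960
p-value = 0.2301
Decision: fail to reject H₀

Answer: z = 1.2000, fail to reject H₀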